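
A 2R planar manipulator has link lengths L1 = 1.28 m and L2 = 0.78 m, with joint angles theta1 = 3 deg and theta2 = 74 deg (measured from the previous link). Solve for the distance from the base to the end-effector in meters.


x = L1*cos(th1) + L2*cos(th1+th2) = 1.453708
y = L1*sin(th1) + L2*sin(th1+th2) = 0.826999
d = sqrt(x^2 + y^2) = sqrt(2.113267 + 0.683927) = 1.6725

1.6725 m


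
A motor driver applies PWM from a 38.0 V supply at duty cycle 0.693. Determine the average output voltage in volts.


V_avg = V_supply * D = 38.0*0.693 = 26.3340

26.3340 V


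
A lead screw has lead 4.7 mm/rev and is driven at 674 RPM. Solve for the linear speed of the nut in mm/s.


v = lead * (RPM/60) = 4.7*674/60 = 52.7967

52.7967 mm/s


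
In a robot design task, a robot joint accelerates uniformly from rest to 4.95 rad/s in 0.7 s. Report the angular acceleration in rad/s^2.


alpha = delta_omega / t = 4.95 / 0.7 = 7.0714

7.0714 rad/s^2


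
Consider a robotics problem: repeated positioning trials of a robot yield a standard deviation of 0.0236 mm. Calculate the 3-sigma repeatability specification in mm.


repeatability = 3*sigma = 3*0.0236 = 0.0708

0.0708 mm


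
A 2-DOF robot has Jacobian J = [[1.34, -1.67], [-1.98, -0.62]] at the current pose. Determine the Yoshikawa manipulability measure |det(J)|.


det(J) = 1.34*-0.62 - (-1.67)*(-1.98) = -4.1374
|det(J)| = 4.1374

4.1374


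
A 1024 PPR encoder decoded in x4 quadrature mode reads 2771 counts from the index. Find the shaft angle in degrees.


angle = counts * 360 / (PPR*4) = 2771 * 360 / 4096 = 243.5449

243.5449 degrees


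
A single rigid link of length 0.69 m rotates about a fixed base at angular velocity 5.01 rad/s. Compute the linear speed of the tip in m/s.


v = L*omega = 0.69 * 5.01 = 3.4569

3.4569 m/s


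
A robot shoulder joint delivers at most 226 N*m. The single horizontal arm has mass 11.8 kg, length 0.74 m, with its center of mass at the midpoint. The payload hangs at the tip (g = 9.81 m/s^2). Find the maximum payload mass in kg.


tau_arm = m_arm*g*(L/2) = 11.8*9.81*0.74/2 = 42.8305 N*m
tau_payload = tau_max - tau_arm = 226 - 42.8305 = 183.1695
m_payload = tau_payload / (g*L) = 183.1695 / (9.81*0.74) = 25.2320

25.2320 kg


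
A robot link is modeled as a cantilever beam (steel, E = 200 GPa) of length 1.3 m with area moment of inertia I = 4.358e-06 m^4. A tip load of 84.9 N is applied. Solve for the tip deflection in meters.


delta = F*L^3/(3*E*I) = 84.9*1.3^3/(3*2.000e+11*4.358e-06)
      = 186.5253/2614800 = 7.1334e-05

7.1334e-05 m


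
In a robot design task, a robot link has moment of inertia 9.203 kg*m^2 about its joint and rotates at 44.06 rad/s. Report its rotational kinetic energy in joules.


KE = (1/2)*I*omega^2 = 0.5*9.203*44.06^2 = 8932.8165

8932.8165 J


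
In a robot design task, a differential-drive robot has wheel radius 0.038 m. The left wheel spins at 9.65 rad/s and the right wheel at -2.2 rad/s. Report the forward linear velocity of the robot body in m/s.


v = r*(wR + wL)/2 = 0.038*(-2.2 + 9.65)/2 = 0.1416

0.1416 m/s


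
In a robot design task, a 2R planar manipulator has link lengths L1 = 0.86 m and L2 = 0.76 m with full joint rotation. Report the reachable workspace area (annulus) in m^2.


r_max = L1 + L2 = 1.6200, r_min = |L1 - L2| = 0.1000
A = pi*(r_max^2 - r_min^2) = pi*(2.6244 - 0.0100) = 8.2134

8.2134 m^2


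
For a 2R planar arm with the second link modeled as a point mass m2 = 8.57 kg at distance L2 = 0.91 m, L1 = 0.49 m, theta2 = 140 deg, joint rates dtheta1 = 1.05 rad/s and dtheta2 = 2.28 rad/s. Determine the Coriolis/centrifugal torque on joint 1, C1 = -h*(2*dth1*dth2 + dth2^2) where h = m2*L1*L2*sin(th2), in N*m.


h = m2*L1*L2*sin(th2) = 8.57*0.49*0.91*sin(140 deg) = 2.456325
C1 = -h*(2*1.05*2.28 + 2.28^2) = -2.456325*9.9864 = -24.5298

-24.5298 N*m


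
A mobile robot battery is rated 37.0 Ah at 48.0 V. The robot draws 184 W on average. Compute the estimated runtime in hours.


E = 37.0*48.0 = 1776.0000 Wh
t = E/P = 1776.0000/184 = 9.6522

9.6522 hours


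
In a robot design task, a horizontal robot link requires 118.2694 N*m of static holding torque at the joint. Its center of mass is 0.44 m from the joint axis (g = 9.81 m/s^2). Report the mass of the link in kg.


m = tau / (g*L) = 118.2694 / (9.81 * 0.44) = 27.4000

27.4000 kg


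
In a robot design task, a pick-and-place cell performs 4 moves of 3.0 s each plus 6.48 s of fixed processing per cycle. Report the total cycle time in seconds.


T = 4*3.0 + 6.48 = 18.4800

18.4800 s


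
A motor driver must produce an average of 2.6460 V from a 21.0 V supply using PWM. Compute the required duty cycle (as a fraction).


D = V_avg/V_supply = 2.6460/21.0 = 0.1260

0.1260


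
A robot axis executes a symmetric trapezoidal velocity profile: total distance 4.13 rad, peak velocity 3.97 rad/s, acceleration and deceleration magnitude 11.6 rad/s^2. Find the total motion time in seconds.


t_acc = v/a = 3.97/11.6 = 0.342241 s
d_acc = v^2/(2a) = 0.679349 rad (each ramp)
d_cruise = 4.13 - 2*0.679349 = 2.771302 rad
t_cruise = 2.771302/3.97 = 0.698061 s
t_total = 2*0.342241 + 0.698061 = 1.3825

1.3825 s


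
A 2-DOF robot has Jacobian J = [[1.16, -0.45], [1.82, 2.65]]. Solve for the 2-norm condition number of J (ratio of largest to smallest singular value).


JJ^T eigenvalues: trace(JJ^T) = 11.8830, det(JJ^T) = det(J)^2 = 15.15544900
s_max^2 = (11.8830 + sqrt(80.58389300))/2 = 10.42992659
s_min^2 = (11.8830 - sqrt(80.58389300))/2 = 1.45307341
kappa = s_max/s_min = sqrt(10.42992659/1.45307341) = 2.6791

2.6791


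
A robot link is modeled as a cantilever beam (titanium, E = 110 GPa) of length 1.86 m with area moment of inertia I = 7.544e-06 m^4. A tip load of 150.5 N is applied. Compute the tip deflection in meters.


delta = F*L^3/(3*E*I) = 150.5*1.86^3/(3*1.100e+11*7.544e-06)
      = 968.445828/2489520 = 3.8901e-04

3.8901e-04 m


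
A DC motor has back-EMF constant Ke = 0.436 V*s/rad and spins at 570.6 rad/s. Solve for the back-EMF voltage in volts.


V_emf = Ke * omega = 0.436*570.6 = 248.7816

248.7816 V


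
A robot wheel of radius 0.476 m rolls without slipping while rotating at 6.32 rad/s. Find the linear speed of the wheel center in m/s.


v = omega * r = 6.32 * 0.476 = 3.0083

3.0083 m/s


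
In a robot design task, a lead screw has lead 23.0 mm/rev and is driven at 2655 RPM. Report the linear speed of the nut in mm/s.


v = lead * (RPM/60) = 23.0*2655/60 = 1017.7500

1017.7500 mm/s


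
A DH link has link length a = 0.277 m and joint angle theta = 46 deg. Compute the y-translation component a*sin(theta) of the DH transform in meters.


a*sin(theta) = 0.277*sin(46 deg) = 0.1993

0.1993 m


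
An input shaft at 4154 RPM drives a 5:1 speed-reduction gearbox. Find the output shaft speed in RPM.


omega_out = omega_in / N = 4154 / 5 = 830.8000

830.8000 RPM


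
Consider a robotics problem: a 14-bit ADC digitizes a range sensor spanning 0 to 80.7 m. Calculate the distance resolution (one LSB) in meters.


res = range / 2^n = 80.7/2^14 = 80.7/16384 = 0.0049

0.0049 m


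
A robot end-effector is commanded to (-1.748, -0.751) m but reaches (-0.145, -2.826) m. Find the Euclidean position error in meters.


dx = -0.145 - (-1.748) = 1.6030, dy = -2.826 - (-0.751) = -2.0750
err = sqrt(2.569609 + 4.305625) = 2.6221

2.6221 m


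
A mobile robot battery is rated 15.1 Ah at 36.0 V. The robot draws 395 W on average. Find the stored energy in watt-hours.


E = capacity * V = 15.1*36.0 = 543.6000

543.6000 Wh


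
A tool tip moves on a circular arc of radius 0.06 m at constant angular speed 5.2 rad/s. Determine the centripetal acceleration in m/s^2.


a_c = omega^2 * r = 5.2^2 * 0.06 = 1.6224

1.6224 m/s^2


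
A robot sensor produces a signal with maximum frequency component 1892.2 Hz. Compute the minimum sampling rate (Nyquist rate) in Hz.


f_s,min = 2*f_max = 2*1892.2 = 3784.4000

3784.4000 Hz


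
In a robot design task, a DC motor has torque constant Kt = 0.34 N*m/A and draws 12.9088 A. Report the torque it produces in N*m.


tau = Kt * I = 0.34*12.9088 = 4.3890

4.3890 N*m


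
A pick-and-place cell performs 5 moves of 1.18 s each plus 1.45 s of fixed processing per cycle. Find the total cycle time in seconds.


T = 5*1.18 + 1.45 = 7.3500

7.3500 s


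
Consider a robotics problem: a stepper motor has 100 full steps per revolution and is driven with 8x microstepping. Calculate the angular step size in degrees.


step = 360/(100*8) = 360/800 = 0.4500

0.4500 degrees


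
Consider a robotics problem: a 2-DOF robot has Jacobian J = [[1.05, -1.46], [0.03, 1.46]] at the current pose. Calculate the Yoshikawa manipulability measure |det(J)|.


det(J) = 1.05*1.46 - (-1.46)*(0.03) = 1.5768
|det(J)| = 1.5768

1.5768


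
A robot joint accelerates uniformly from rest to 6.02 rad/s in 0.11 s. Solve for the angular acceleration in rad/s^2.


alpha = delta_omega / t = 6.02 / 0.11 = 54.7273

54.7273 rad/s^2


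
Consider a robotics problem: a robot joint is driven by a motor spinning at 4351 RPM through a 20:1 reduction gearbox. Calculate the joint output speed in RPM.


omega_joint = omega_motor / N = 4351 / 20 = 217.5500

217.5500 RPM


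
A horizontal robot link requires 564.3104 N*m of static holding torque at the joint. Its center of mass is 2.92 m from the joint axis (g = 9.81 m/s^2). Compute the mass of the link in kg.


m = tau / (g*L) = 564.3104 / (9.81 * 2.92) = 19.7000

19.7000 kg


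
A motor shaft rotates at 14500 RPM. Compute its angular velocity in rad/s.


omega = 14500 * 2*pi/60 = 1518.4364

1518.4364 rad/s


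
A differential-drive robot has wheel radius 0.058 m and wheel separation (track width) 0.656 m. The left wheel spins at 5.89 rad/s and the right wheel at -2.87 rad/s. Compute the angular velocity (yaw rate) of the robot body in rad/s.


omega = r*(wR - wL)/L = 0.058*(-2.87 - (5.89))/0.656 = -0.7745

-0.7745 rad/s


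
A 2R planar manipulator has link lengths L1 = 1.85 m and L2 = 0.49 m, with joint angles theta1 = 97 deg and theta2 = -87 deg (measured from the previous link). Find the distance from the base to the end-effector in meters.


x = L1*cos(th1) + L2*cos(th1+th2) = 0.257098
y = L1*sin(th1) + L2*sin(th1+th2) = 1.921298
d = sqrt(x^2 + y^2) = sqrt(0.066099 + 3.691386) = 1.9384

1.9384 m


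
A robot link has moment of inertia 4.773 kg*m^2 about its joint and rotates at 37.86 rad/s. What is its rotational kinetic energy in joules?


KE = (1/2)*I*omega^2 = 0.5*4.773*37.86^2 = 3420.7604

3420.7604 J


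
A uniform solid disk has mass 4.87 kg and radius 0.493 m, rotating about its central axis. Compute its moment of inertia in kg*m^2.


I = (1/2)*m*R^2 = 0.5*4.87*0.493^2 = 0.5918

0.5918 kg*m^2


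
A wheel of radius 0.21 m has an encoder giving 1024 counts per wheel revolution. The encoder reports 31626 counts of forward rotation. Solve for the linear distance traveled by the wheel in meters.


revs = 31626/1024 = 30.884766
d = revs * 2*pi*r = 30.884766 * 2*pi*0.21 = 40.7515

40.7515 m


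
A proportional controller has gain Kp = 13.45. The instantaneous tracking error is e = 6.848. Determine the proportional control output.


u_P = Kp * e = 13.45 * 6.848 = 92.1056

92.1056


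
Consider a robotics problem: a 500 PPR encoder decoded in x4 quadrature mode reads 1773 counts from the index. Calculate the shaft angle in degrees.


angle = counts * 360 / (PPR*4) = 1773 * 360 / 2000 = 319.1400

319.1400 degrees


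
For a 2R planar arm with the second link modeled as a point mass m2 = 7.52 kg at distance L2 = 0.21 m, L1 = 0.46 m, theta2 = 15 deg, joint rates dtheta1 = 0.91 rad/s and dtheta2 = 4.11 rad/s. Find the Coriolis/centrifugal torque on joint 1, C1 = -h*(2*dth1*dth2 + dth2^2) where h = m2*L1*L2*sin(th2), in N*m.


h = m2*L1*L2*sin(th2) = 7.52*0.46*0.21*sin(15 deg) = 0.188014
C1 = -h*(2*0.91*4.11 + 4.11^2) = -0.188014*24.3723 = -4.5823

-4.5823 N*m


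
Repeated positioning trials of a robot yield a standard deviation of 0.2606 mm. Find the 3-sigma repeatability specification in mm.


repeatability = 3*sigma = 3*0.2606 = 0.7818

0.7818 mm


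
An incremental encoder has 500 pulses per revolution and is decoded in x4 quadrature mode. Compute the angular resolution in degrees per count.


resolution = 360 / (PPR * 4) = 360 / 2000 = 0.1800

0.1800 degrees


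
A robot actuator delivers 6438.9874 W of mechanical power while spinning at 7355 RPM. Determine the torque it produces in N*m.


omega = 7355 * 2*pi/60 = 770.213799 rad/s
tau = P / omega = 6438.9874 / 770.213799 = 8.3600

8.3600 N*m


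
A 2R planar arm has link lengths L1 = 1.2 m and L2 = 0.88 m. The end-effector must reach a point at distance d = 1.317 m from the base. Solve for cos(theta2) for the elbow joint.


cos(th2) = (d^2 - L1^2 - L2^2)/(2*L1*L2) = (1.317^2 - 1.2^2 - 0.88^2)/(2*1.2*0.88) = -0.2272

-0.2272


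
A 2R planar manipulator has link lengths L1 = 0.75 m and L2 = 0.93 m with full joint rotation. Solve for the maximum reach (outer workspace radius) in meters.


r_max = L1 + L2 = 0.75 + 0.93 = 1.6800

1.6800 m


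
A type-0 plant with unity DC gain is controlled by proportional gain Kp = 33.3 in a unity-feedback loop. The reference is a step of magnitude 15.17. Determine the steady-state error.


e_ss = R/(1 + Kp) = 15.17/(1 + 33.3) = 15.17/34.3000 = 0.4423

0.4423


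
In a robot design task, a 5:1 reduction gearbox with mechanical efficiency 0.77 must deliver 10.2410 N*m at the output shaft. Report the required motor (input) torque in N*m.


tau_in = tau_out / (N * eta) = 10.2410 / (5 * 0.77) = 2.6600

2.6600 N*m


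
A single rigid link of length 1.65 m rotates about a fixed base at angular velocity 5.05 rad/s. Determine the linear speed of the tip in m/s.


v = L*omega = 1.65 * 5.05 = 8.3325

8.3325 m/s


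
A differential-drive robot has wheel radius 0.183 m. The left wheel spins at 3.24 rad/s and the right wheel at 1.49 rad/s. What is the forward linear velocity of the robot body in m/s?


v = r*(wR + wL)/2 = 0.183*(1.49 + 3.24)/2 = 0.4328

0.4328 m/s


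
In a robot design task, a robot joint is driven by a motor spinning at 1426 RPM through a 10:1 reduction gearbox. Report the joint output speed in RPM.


omega_joint = omega_motor / N = 1426 / 10 = 142.6000

142.6000 RPM


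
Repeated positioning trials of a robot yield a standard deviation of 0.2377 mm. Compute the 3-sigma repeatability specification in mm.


repeatability = 3*sigma = 3*0.2377 = 0.7131

0.7131 mm


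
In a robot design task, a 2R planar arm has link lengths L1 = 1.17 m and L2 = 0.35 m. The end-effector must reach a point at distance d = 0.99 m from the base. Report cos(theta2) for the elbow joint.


cos(th2) = (d^2 - L1^2 - L2^2)/(2*L1*L2) = (0.99^2 - 1.17^2 - 0.35^2)/(2*1.17*0.35) = -0.6243

-0.6243


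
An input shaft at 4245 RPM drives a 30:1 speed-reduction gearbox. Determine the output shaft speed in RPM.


omega_out = omega_in / N = 4245 / 30 = 141.5000

141.5000 RPM


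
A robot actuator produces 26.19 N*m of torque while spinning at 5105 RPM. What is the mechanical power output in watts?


omega = 5105 * 2*pi/60 = 534.594350 rad/s
P = tau * omega = 26.19 * 534.594350 = 14001.0260

14001.0260 W


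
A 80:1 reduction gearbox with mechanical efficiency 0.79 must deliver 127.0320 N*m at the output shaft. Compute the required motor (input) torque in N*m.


tau_in = tau_out / (N * eta) = 127.0320 / (80 * 0.79) = 2.0100

2.0100 N*m


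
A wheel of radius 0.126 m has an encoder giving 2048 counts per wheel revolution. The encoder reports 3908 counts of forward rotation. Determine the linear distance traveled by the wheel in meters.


revs = 3908/2048 = 1.908203
d = revs * 2*pi*r = 1.908203 * 2*pi*0.126 = 1.5107

1.5107 m


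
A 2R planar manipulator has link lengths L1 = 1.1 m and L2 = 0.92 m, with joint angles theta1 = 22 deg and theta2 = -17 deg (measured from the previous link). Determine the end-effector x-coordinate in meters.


x = L1*cos(th1) + L2*cos(th1+th2) = 1.1*cos(22 deg) + 0.92*cos(5 deg) = 1.9364

1.9364 m


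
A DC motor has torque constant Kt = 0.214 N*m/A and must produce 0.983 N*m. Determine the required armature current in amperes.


I = tau / Kt = 0.983/0.214 = 4.5935

4.5935 A


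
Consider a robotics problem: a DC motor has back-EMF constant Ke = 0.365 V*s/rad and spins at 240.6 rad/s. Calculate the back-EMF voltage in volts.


V_emf = Ke * omega = 0.365*240.6 = 87.8190

87.8190 V


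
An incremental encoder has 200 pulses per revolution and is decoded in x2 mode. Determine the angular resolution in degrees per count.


resolution = 360 / (PPR * 2) = 360 / 400 = 0.9000

0.9000 degrees


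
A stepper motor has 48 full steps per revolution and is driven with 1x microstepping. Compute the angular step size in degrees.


step = 360/(48*1) = 360/48 = 7.5000

7.5000 degrees


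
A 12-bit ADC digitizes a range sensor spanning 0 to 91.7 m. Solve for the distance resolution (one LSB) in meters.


res = range / 2^n = 91.7/2^12 = 91.7/4096 = 0.0224

0.0224 m


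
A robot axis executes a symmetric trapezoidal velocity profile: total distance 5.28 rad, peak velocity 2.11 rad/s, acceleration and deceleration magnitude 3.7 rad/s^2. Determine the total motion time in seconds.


t_acc = v/a = 2.11/3.7 = 0.570270 s
d_acc = v^2/(2a) = 0.601635 rad (each ramp)
d_cruise = 5.28 - 2*0.601635 = 4.076730 rad
t_cruise = 4.076730/2.11 = 1.932100 s
t_total = 2*0.570270 + 1.932100 = 3.0726

3.0726 s


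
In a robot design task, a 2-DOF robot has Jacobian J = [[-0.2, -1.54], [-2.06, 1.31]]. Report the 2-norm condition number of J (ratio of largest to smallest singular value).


JJ^T eigenvalues: trace(JJ^T) = 8.3713, det(JJ^T) = det(J)^2 = 11.79510336
s_max^2 = (8.3713 + sqrt(22.89825025))/2 = 6.57825581
s_min^2 = (8.3713 - sqrt(22.89825025))/2 = 1.79304419
kappa = s_max/s_min = sqrt(6.57825581/1.79304419) = 1.9154

1.9154


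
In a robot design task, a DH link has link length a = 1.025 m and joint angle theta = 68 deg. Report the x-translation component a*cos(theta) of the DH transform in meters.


a*cos(theta) = 1.025*cos(68 deg) = 0.3840

0.3840 m


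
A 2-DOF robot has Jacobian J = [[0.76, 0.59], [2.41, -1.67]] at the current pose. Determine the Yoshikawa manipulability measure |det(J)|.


det(J) = 0.76*-1.67 - (0.59)*(2.41) = -2.6911
|det(J)| = 2.6911

2.6911


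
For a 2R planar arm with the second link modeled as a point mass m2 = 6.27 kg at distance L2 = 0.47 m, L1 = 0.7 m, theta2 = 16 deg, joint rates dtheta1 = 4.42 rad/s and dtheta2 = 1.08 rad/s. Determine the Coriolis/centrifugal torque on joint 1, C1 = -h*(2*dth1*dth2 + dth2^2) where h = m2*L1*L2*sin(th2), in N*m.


h = m2*L1*L2*sin(th2) = 6.27*0.7*0.47*sin(16 deg) = 0.568593
C1 = -h*(2*4.42*1.08 + 1.08^2) = -0.568593*10.7136 = -6.0917

-6.0917 N*m


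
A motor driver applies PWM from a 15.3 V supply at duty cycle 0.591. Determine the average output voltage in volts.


V_avg = V_supply * D = 15.3*0.591 = 9.0423

9.0423 V


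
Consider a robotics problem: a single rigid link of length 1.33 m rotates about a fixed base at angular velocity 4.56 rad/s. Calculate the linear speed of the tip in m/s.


v = L*omega = 1.33 * 4.56 = 6.0648

6.0648 m/s


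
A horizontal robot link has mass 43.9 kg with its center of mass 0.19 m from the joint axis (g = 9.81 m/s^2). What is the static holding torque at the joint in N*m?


tau = m*g*L = 43.9 * 9.81 * 0.19 = 81.8252

81.8252 N*m


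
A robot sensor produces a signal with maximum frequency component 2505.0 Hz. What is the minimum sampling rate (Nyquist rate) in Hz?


f_s,min = 2*f_max = 2*2505.0 = 5010.0000

5010.0000 Hz


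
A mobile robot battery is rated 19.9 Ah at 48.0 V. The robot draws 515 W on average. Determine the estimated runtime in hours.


E = 19.9*48.0 = 955.2000 Wh
t = E/P = 955.2000/515 = 1.8548

1.8548 hours


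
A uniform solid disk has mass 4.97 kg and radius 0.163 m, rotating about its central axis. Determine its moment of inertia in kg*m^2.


I = (1/2)*m*R^2 = 0.5*4.97*0.163^2 = 0.0660

0.0660 kg*m^2


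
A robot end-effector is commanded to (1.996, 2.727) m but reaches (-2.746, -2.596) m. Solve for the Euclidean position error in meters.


dx = -2.746 - (1.996) = -4.7420, dy = -2.596 - (2.727) = -5.3230
err = sqrt(22.486564 + 28.334329) = 7.1289

7.1289 m


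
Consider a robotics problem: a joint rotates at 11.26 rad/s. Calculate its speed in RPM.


RPM = 11.26 * 60/(2*pi) = 107.5251

107.5251 RPM


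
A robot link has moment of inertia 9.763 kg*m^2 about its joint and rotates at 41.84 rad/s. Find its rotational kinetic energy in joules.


KE = (1/2)*I*omega^2 = 0.5*9.763*41.84^2 = 8545.4836

8545.4836 J


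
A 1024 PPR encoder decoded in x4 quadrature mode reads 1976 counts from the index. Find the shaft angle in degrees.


angle = counts * 360 / (PPR*4) = 1976 * 360 / 4096 = 173.6719

173.6719 degrees


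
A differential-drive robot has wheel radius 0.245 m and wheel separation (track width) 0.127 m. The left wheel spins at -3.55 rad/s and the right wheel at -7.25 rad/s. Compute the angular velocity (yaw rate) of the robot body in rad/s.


omega = r*(wR - wL)/L = 0.245*(-7.25 - (-3.55))/0.127 = -7.1378

-7.1378 rad/s


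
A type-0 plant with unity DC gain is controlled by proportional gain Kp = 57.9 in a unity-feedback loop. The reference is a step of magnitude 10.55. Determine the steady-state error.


e_ss = R/(1 + Kp) = 10.55/(1 + 57.9) = 10.55/58.9000 = 0.1791

0.1791


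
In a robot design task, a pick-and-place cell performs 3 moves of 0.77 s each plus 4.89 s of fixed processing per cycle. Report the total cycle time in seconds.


T = 3*0.77 + 4.89 = 7.2000

7.2000 s


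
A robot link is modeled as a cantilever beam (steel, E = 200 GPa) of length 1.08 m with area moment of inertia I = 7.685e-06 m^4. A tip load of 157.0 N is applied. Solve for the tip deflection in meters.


delta = F*L^3/(3*E*I) = 157.0*1.08^3/(3*2.000e+11*7.685e-06)
      = 197.774784/4611000 = 4.2892e-05

4.2892e-05 m


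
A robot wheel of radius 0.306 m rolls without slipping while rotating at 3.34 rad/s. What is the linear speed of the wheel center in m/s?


v = omega * r = 3.34 * 0.306 = 1.0220

1.0220 m/s


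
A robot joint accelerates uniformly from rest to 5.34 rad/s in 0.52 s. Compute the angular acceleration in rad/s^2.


alpha = delta_omega / t = 5.34 / 0.52 = 10.2692

10.2692 rad/s^2


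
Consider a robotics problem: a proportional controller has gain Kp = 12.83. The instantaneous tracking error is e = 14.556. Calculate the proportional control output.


u_P = Kp * e = 12.83 * 14.556 = 186.7535

186.7535


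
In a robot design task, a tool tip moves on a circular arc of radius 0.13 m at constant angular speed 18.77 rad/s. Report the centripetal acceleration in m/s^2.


a_c = omega^2 * r = 18.77^2 * 0.13 = 45.8007

45.8007 m/s^2


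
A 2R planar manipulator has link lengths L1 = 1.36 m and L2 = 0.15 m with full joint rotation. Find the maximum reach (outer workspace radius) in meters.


r_max = L1 + L2 = 1.36 + 0.15 = 1.5100

1.5100 m


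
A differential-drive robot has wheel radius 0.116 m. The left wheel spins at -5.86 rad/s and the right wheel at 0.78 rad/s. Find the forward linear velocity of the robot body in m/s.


v = r*(wR + wL)/2 = 0.116*(0.78 + -5.86)/2 = -0.2946

-0.2946 m/s


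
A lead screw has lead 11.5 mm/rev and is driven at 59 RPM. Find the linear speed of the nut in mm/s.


v = lead * (RPM/60) = 11.5*59/60 = 11.3083

11.3083 mm/s


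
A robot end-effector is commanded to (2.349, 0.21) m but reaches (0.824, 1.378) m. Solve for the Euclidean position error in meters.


dx = 0.824 - (2.349) = -1.5250, dy = 1.378 - (0.21) = 1.1680
err = sqrt(2.325625 + 1.364224) = 1.9209

1.9209 m


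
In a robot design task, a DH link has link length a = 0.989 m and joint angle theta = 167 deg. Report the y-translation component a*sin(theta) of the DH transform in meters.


a*sin(theta) = 0.989*sin(167 deg) = 0.2225

0.2225 m


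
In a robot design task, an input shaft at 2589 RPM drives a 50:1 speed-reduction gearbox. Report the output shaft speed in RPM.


omega_out = omega_in / N = 2589 / 50 = 51.7800

51.7800 RPM


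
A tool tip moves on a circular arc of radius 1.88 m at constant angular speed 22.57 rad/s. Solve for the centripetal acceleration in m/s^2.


a_c = omega^2 * r = 22.57^2 * 1.88 = 957.6812

957.6812 m/s^2


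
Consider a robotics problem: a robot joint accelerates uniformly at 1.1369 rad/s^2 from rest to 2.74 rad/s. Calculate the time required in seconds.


t = delta_omega / alpha = 2.74 / 1.1369 = 2.4101

2.4101 s


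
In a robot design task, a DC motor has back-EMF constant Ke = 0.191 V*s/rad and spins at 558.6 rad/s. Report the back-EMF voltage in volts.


V_emf = Ke * omega = 0.191*558.6 = 106.6926

106.6926 V


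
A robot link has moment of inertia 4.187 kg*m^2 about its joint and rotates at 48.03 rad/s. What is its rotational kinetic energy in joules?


KE = (1/2)*I*omega^2 = 0.5*4.187*48.03^2 = 4829.4552

4829.4552 J


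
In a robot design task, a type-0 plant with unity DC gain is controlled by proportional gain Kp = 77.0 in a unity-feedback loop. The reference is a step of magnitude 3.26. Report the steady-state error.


e_ss = R/(1 + Kp) = 3.26/(1 + 77.0) = 3.26/78.0000 = 0.0418

0.0418


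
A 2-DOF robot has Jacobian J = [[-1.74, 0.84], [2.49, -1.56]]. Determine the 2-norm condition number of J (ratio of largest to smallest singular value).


JJ^T eigenvalues: trace(JJ^T) = 12.3669, det(JJ^T) = det(J)^2 = 0.38787984
s_max^2 = (12.3669 + sqrt(151.38869625))/2 = 12.33545569
s_min^2 = (12.3669 - sqrt(151.38869625))/2 = 0.03144431
kappa = s_max/s_min = sqrt(12.33545569/0.03144431) = 19.8064

19.8064


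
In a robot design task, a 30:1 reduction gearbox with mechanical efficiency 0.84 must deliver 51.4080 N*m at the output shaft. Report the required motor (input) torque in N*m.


tau_in = tau_out / (N * eta) = 51.4080 / (30 * 0.84) = 2.0400

2.0400 N*m


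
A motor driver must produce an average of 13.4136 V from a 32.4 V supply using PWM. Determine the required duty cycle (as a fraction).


D = V_avg/V_supply = 13.4136/32.4 = 0.4140

0.4140


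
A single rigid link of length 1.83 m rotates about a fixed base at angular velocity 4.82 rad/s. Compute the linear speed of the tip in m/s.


v = L*omega = 1.83 * 4.82 = 8.8206

8.8206 m/s


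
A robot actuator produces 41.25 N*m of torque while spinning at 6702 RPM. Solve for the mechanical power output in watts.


omega = 6702 * 2*pi/60 = 701.831799 rad/s
P = tau * omega = 41.25 * 701.831799 = 28950.5617

28950.5617 W


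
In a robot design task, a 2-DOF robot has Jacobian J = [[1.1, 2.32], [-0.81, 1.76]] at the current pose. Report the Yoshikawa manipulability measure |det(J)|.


det(J) = 1.1*1.76 - (2.32)*(-0.81) = 3.8152
|det(J)| = 3.8152

3.8152


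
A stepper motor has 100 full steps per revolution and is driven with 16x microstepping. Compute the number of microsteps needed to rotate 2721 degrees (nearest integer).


step_size = 360/(100*16) = 360/1600 = 0.225000 deg
n = 2721/(360/1600) = 2721*1600/360 = 12093.3333 -> 12093

12093 steps


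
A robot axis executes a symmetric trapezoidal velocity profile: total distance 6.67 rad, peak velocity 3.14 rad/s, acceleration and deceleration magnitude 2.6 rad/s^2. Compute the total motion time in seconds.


t_acc = v/a = 3.14/2.6 = 1.207692 s
d_acc = v^2/(2a) = 1.896077 rad (each ramp)
d_cruise = 6.67 - 2*1.896077 = 2.877846 rad
t_cruise = 2.877846/3.14 = 0.916511 s
t_total = 2*1.207692 + 0.916511 = 3.3319

3.3319 s


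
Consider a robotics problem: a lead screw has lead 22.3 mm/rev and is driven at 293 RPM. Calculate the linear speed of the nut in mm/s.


v = lead * (RPM/60) = 22.3*293/60 = 108.8983

108.8983 mm/s


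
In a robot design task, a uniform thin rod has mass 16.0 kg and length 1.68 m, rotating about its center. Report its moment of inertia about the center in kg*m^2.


I = (1/12)*m*L^2 = (1/12)*16.0*1.68^2 = 3.7632

3.7632 kg*m^2


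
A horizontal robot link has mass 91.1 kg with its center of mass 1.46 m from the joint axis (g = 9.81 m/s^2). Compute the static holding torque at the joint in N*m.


tau = m*g*L = 91.1 * 9.81 * 1.46 = 1304.7889

1304.7889 N*m


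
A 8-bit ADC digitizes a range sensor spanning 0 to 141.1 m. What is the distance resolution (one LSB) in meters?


res = range / 2^n = 141.1/2^8 = 141.1/256 = 0.5512

0.5512 m


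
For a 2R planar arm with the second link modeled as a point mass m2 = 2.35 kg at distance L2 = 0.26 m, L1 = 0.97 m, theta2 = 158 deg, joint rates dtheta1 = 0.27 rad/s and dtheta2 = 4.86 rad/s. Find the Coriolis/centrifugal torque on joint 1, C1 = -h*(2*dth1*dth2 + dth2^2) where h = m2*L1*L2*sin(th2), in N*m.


h = m2*L1*L2*sin(th2) = 2.35*0.97*0.26*sin(158 deg) = 0.222018
C1 = -h*(2*0.27*4.86 + 4.86^2) = -0.222018*26.2440 = -5.8266

-5.8266 N*m


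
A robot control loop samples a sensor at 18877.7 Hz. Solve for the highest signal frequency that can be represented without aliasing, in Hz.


f_max = f_s/2 = 18877.7/2 = 9438.8500

9438.8500 Hz


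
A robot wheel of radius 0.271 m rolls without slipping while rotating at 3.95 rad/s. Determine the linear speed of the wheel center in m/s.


v = omega * r = 3.95 * 0.271 = 1.0705

1.0705 m/s


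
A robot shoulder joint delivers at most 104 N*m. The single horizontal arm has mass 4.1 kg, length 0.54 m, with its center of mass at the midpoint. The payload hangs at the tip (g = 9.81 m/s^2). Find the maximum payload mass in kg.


tau_arm = m_arm*g*(L/2) = 4.1*9.81*0.54/2 = 10.8597 N*m
tau_payload = tau_max - tau_arm = 104 - 10.8597 = 93.1403
m_payload = tau_payload / (g*L) = 93.1403 / (9.81*0.54) = 17.5823

17.5823 kg


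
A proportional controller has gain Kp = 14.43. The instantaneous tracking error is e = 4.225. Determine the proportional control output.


u_P = Kp * e = 14.43 * 4.225 = 60.9667

60.9667


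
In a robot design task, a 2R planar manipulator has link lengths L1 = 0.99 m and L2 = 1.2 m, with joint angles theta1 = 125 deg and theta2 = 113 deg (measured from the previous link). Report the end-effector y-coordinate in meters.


y = L1*sin(th1) + L2*sin(th1+th2) = 0.99*sin(125 deg) + 1.2*sin(238 deg) = -0.2067

-0.2067 m


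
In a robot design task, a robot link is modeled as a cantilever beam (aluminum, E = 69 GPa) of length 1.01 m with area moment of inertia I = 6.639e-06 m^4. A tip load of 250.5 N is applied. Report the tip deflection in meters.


delta = F*L^3/(3*E*I) = 250.5*1.01^3/(3*6.900e+10*6.639e-06)
      = 258.0904005/1374273 = 1.8780e-04

1.8780e-04 m


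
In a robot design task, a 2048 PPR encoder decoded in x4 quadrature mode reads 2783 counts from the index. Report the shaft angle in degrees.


angle = counts * 360 / (PPR*4) = 2783 * 360 / 8192 = 122.2998

122.2998 degrees


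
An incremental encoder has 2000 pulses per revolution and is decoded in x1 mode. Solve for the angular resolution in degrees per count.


resolution = 360 / (PPR * 1) = 360 / 2000 = 0.1800

0.1800 degrees


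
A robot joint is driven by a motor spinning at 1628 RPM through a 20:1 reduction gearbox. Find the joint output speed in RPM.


omega_joint = omega_motor / N = 1628 / 20 = 81.4000

81.4000 RPM


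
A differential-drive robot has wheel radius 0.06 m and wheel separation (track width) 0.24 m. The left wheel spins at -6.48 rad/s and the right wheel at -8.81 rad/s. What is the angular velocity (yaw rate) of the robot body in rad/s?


omega = r*(wR - wL)/L = 0.06*(-8.81 - (-6.48))/0.24 = -0.5825

-0.5825 rad/s


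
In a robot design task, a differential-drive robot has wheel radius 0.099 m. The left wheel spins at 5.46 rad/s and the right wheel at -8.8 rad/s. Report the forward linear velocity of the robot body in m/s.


v = r*(wR + wL)/2 = 0.099*(-8.8 + 5.46)/2 = -0.1653

-0.1653 m/s


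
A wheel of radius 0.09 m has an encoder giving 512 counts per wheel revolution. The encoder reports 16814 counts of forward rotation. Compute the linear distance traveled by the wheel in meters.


revs = 16814/512 = 32.839844
d = revs * 2*pi*r = 32.839844 * 2*pi*0.09 = 18.5705

18.5705 m


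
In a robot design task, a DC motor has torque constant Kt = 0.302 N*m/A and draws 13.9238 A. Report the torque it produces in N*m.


tau = Kt * I = 0.302*13.9238 = 4.2050

4.2050 N*m


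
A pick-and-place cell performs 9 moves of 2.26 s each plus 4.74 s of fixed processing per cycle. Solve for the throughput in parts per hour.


T_cycle = 9*2.26 + 4.74 = 25.0800 s
rate = 3600/T = 143.5407

143.5407 parts/hour


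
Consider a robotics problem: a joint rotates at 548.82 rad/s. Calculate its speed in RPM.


RPM = 548.82 * 60/(2*pi) = 5240.8450

5240.8450 RPM


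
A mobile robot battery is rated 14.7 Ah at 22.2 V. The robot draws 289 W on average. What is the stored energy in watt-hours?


E = capacity * V = 14.7*22.2 = 326.3400

326.3400 Wh


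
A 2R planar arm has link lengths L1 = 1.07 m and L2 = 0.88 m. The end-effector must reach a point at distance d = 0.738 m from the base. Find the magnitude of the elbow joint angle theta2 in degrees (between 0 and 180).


cos(th2) = (d^2 - L1^2 - L2^2)/(2*L1*L2) = (0.738^2 - 1.07^2 - 0.88^2)/(2*1.07*0.88) = -0.72995752
th2 = acos(-0.72995752) = 136.8828 deg

136.8828 degrees


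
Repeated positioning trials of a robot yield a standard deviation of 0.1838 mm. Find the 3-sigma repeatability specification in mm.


repeatability = 3*sigma = 3*0.1838 = 0.5514

0.5514 mm


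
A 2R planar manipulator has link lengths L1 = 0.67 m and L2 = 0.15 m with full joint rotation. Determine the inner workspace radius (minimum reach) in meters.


r_min = |L1 - L2| = |0.67 - 0.15| = 0.5200

0.5200 m


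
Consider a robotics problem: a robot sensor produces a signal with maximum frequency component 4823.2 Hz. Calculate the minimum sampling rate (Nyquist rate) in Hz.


f_s,min = 2*f_max = 2*4823.2 = 9646.4000

9646.4000 Hz


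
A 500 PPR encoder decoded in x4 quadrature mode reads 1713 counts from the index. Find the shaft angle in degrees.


angle = counts * 360 / (PPR*4) = 1713 * 360 / 2000 = 308.3400

308.3400 degrees


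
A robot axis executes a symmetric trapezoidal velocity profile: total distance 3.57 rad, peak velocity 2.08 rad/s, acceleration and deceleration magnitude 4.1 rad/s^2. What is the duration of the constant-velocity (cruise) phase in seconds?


t_acc = v/a = 0.507317 s, d_acc = v^2/(2a) = 0.527610 rad each
d_cruise = 3.57 - 2*0.527610 = 2.514780 rad
t_cruise = d_cruise/v = 2.514780/2.08 = 1.2090

1.2090 s


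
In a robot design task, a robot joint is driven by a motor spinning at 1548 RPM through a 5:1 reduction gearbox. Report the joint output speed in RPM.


omega_joint = omega_motor / N = 1548 / 5 = 309.6000

309.6000 RPM


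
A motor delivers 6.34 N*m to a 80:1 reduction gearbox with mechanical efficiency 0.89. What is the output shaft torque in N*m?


tau_out = tau_in * N * eta = 6.34 * 80 * 0.89 = 451.4080

451.4080 N*m


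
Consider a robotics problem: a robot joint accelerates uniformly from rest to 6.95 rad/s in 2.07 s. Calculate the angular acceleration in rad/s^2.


alpha = delta_omega / t = 6.95 / 2.07 = 3.3575

3.3575 rad/s^2


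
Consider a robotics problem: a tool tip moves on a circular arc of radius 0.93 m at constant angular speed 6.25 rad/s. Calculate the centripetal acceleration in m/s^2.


a_c = omega^2 * r = 6.25^2 * 0.93 = 36.3281

36.3281 m/s^2


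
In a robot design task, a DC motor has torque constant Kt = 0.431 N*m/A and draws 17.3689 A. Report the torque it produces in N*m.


tau = Kt * I = 0.431*17.3689 = 7.4860

7.4860 N*m


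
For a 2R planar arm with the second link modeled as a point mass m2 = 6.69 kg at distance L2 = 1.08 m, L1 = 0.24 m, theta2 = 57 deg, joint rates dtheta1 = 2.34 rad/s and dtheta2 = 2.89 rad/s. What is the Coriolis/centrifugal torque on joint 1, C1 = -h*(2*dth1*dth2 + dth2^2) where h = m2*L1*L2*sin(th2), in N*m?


h = m2*L1*L2*sin(th2) = 6.69*0.24*1.08*sin(57 deg) = 1.454295
C1 = -h*(2*2.34*2.89 + 2.89^2) = -1.454295*21.8773 = -31.8160

-31.8160 N*m


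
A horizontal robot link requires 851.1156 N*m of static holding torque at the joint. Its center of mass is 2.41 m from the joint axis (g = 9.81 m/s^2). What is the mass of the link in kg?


m = tau / (g*L) = 851.1156 / (9.81 * 2.41) = 36.0000

36.0000 kg


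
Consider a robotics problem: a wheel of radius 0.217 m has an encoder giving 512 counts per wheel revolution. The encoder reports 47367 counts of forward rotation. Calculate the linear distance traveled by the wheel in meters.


revs = 47367/512 = 92.513672
d = revs * 2*pi*r = 92.513672 * 2*pi*0.217 = 126.1379

126.1379 m


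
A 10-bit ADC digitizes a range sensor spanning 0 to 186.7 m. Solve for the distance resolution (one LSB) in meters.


res = range / 2^n = 186.7/2^10 = 186.7/1024 = 0.1823

0.1823 m


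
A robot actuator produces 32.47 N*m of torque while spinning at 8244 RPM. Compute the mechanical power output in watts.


omega = 8244 * 2*pi/60 = 863.309661 rad/s
P = tau * omega = 32.47 * 863.309661 = 28031.6647

28031.6647 W


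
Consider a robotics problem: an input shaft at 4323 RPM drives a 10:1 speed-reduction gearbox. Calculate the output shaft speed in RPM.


omega_out = omega_in / N = 4323 / 10 = 432.3000

432.3000 RPM


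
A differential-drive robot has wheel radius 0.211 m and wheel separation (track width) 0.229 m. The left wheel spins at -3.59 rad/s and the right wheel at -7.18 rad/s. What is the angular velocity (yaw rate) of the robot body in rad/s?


omega = r*(wR - wL)/L = 0.211*(-7.18 - (-3.59))/0.229 = -3.3078

-3.3078 rad/s


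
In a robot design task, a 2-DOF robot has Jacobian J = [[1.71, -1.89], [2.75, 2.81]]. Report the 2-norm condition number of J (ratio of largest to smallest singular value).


JJ^T eigenvalues: trace(JJ^T) = 21.9548, det(JJ^T) = det(J)^2 = 100.05200676
s_max^2 = (21.9548 + sqrt(81.80521600))/2 = 15.49971180
s_min^2 = (21.9548 - sqrt(81.80521600))/2 = 6.45508820
kappa = s_max/s_min = sqrt(15.49971180/6.45508820) = 1.5496

1.5496


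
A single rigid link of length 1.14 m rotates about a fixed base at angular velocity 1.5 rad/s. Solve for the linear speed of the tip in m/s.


v = L*omega = 1.14 * 1.5 = 1.7100

1.7100 m/s


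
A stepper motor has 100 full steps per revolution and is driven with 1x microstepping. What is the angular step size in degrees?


step = 360/(100*1) = 360/100 = 3.6000

3.6000 degrees


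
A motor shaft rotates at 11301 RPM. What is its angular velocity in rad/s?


omega = 11301 * 2*pi/60 = 1183.4380

1183.4380 rad/s


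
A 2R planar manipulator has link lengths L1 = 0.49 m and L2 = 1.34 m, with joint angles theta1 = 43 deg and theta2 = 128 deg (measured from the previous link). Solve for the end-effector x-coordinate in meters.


x = L1*cos(th1) + L2*cos(th1+th2) = 0.49*cos(43 deg) + 1.34*cos(171 deg) = -0.9651

-0.9651 m


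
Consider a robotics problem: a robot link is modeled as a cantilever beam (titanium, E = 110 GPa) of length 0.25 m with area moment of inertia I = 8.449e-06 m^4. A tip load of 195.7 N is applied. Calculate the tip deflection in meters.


delta = F*L^3/(3*E*I) = 195.7*0.25^3/(3*1.100e+11*8.449e-06)
      = 3.0578125/2788170 = 1.0967e-06

1.0967e-06 m
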